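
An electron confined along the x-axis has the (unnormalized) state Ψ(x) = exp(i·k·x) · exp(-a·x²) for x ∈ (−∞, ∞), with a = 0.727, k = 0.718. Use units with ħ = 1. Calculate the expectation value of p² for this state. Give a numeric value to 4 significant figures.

1.243

p² Ψ = −ħ² d²Ψ/dx²; ⟨p²⟩ = −ħ² ∫ Ψ*·Ψ'' dx / ∫|Ψ|² dx.
Gaussian moments: ∫x^(2j)·e^(−2ax²) dx = (2j−1)!!/(4a)^j · √(π/(2a)), odd powers integrate to 0; here √(π/(2a)) = 1.4699. Derivatives: Ψ′ = (ik − 2ax)·Ψ, Ψ″ = ((ik − 2ax)² − 2a)·Ψ; the odd-in-x pieces drop out.
State is unnormalized: ∫|Ψ|² dx = 1.4699, and ∫Ψ*·(−ħ² Ψ'') dx = 1.8264, so ⟨p²⟩ = 1.8264 / 1.4699.
⟨p²⟩ = 1.2425.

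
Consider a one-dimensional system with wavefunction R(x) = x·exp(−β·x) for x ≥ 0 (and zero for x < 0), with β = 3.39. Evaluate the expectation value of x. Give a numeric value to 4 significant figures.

⟨x⟩ = ∫ x·|R|² dx / ∫|R|² dx (integrals over the domain).
Every integrand reduces to terms xʲ·e^(−2βx) on [0, ∞); use ∫₀^∞ xʲ·e^(−2βx) dx = j!/(2β)^(j+1).
State is unnormalized: ∫|R|² dx = 0.0064171, and ∫R*·x·R dx = 0.0028394, so ⟨x⟩ = 0.0028394 / 0.0064171.
⟨x⟩ = 0.44248.

0.4425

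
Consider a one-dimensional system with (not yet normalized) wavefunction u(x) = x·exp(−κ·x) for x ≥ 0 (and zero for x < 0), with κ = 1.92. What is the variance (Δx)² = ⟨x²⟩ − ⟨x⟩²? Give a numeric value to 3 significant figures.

Compute ⟨x⟩ and ⟨x²⟩ separately, then (Δx)² = ⟨x²⟩ − ⟨x⟩².
Every integrand reduces to terms xʲ·e^(−2κx) on [0, ∞); use ∫₀^∞ xʲ·e^(−2κx) dx = j!/(2κ)^(j+1).
Normalization: ∫|u|² dx = 0.035321.
⟨x⟩ = 0.78125 and ⟨x²⟩ = 0.81380.
(Δx)² = 0.81380 − (0.78125)² = 0.20345.

0.203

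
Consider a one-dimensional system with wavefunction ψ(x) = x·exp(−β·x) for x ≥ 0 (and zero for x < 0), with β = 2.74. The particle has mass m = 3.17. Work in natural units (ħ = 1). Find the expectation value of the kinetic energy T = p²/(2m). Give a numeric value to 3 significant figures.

1.18

T = −(ħ²/2m) d²/dx², so ⟨T⟩ = −(ħ²/2m) ∫ ψ*·ψ'' dx / ∫|ψ|² dx; with m = 3.17.
Differentiate x·exp(−β·x) with the product rule; every integrand then reduces to terms xʲ·e^(−2βx) on [0, ∞), with ∫₀^∞ xʲ·e^(−2βx) dx = j!/(2β)^(j+1).
State is unnormalized: ∫|ψ|² dx = 0.012153, and ∫ψ*·(−ħ²/2m · ψ'') dx = 0.014391, so ⟨T⟩ = 0.014391 / 0.012153.
⟨T⟩ = 1.1842.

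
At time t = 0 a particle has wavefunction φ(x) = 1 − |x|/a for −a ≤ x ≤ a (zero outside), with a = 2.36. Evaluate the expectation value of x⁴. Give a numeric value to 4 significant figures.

0.8863

⟨x⁴⟩ = ∫ x⁴·|φ|² dx / ∫|φ|² dx (integrals over the domain).
φ is even, so ∫ over [−a, a] = 2∫₀ᵃ with φ = 1 − x/a there: ∫₀ᵃ (1 − x/a)² dx = a/3, ∫₀ᵃ x²(1 − x/a)² dx = a³/30, ∫₀ᵃ x⁴(1 − x/a)² dx = a⁵/105.
State is unnormalized: ∫|φ|² dx = 1.5733, and ∫φ*·x⁴·φ dx = 1.3944, so ⟨x⁴⟩ = 1.3944 / 1.5733.
⟨x⁴⟩ = 0.88630.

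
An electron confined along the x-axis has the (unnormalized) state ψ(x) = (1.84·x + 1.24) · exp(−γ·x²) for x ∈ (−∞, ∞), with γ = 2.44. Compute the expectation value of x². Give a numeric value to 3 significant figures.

⟨x²⟩ = ∫ x²·|ψ|² dx / ∫|ψ|² dx (integrals over the domain).
Expand each integrand as polynomial × e^(−2γx²) and use ∫x^(2j)·e^(−2γx²) dx = (2j−1)!!/(4γ)^j · √(π/(2γ)), odd powers → 0; here √(π/(2γ)) = 0.80235.
State is unnormalized: ∫|ψ|² dx = 1.5120, and ∫ψ*·x²·ψ dx = 0.21195, so ⟨x²⟩ = 0.21195 / 1.5120.
⟨x²⟩ = 0.14018.

0.140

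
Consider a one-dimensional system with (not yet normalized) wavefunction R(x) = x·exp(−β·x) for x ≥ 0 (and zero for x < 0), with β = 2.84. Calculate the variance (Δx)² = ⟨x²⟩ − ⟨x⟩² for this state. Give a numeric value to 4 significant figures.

0.09299

Compute ⟨x⟩ and ⟨x²⟩ separately, then (Δx)² = ⟨x²⟩ − ⟨x⟩².
Every integrand reduces to terms xʲ·e^(−2βx) on [0, ∞); use ∫₀^∞ xʲ·e^(−2βx) dx = j!/(2β)^(j+1).
Normalization: ∫|R|² dx = 0.010914.
⟨x⟩ = 0.52817 and ⟨x²⟩ = 0.37195.
(Δx)² = 0.37195 − (0.52817)² = 0.092988.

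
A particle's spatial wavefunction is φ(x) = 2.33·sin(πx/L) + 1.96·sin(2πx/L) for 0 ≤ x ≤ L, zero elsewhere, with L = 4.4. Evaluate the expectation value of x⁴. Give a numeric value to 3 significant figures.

9.15

⟨x⁴⟩ = ∫ x⁴·|φ|² dx / ∫|φ|² dx (integrals over the domain).
On 0 ≤ x ≤ L (j ≠ l): ∫sin²(jπx/L) dx = L/2, ∫sin(jπx/L)·sin(lπx/L) dx = 0; diagonal moments ∫x·sin²(jπx/L) dx = L²/4, ∫x²·sin²(jπx/L) dx = L³·(1/6 − 1/(4j²π²)); cross terms ∫x·sin(jπx/L)·sin(lπx/L) dx = 0 for j + l even and −4jlL²/(π²(j² − l²)²) for j + l odd, ∫x²·sin(jπx/L)·sin(lπx/L) dx = (−1)^(j+l)·4jlL³/(π²(j² − l²)²); higher powers the same way via product-to-sum and parts.
State is unnormalized: ∫|φ|² dx = 20.395, and ∫φ*·x⁴·φ dx = 186.52, so ⟨x⁴⟩ = 186.52 / 20.395.
⟨x⁴⟩ = 9.1455.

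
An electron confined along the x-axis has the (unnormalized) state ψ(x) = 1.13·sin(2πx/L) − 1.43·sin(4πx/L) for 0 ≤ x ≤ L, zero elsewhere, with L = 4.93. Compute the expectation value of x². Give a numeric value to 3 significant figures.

6.87

⟨x²⟩ = ∫ x²·|ψ|² dx / ∫|ψ|² dx (integrals over the domain).
On 0 ≤ x ≤ L (j ≠ l): ∫sin²(jπx/L) dx = L/2, ∫sin(jπx/L)·sin(lπx/L) dx = 0; diagonal moments ∫x·sin²(jπx/L) dx = L²/4, ∫x²·sin²(jπx/L) dx = L³·(1/6 − 1/(4j²π²)); cross terms ∫x·sin(jπx/L)·sin(lπx/L) dx = 0 for j + l even and −4jlL²/(π²(j² − l²)²) for j + l odd, ∫x²·sin(jπx/L)·sin(lπx/L) dx = (−1)^(j+l)·4jlL³/(π²(j² − l²)²); higher powers the same way via product-to-sum and parts.
State is unnormalized: ∫|ψ|² dx = 8.1882, and ∫ψ*·x²·ψ dx = 56.262, so ⟨x²⟩ = 56.262 / 8.1882.
⟨x²⟩ = 6.8711.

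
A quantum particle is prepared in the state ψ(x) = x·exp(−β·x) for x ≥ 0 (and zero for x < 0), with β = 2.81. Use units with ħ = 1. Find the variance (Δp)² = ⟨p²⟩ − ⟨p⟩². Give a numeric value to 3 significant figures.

Compute ⟨p⟩ and ⟨p²⟩ separately; (Δp)² = ⟨p²⟩ − ⟨p⟩².
Differentiate x·exp(−β·x) with the product rule; every integrand then reduces to terms xʲ·e^(−2βx) on [0, ∞), with ∫₀^∞ xʲ·e^(−2βx) dx = j!/(2β)^(j+1).
Normalization: ∫|ψ|² dx = 0.011267.
⟨p⟩ = 0.0000 and ⟨p²⟩ = 7.8961.
(Δp)² = 7.8961 − (0.0000)² = 7.8961.

7.90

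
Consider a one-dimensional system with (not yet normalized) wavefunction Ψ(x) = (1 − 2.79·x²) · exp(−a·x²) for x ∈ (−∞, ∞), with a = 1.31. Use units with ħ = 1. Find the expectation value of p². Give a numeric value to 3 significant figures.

6.75

p² Ψ = −ħ² d²Ψ/dx²; ⟨p²⟩ = −ħ² ∫ Ψ*·Ψ'' dx / ∫|Ψ|² dx.
Expand each integrand as polynomial × e^(−2ax²) and use ∫x^(2j)·e^(−2ax²) dx = (2j−1)!!/(4a)^j · √(π/(2a)), odd powers → 0; here √(π/(2a)) = 1.0950. Differentiate with the product rule, d/dx e^(−ax²) = −2ax·e^(−ax²).
State is unnormalized: ∫|Ψ|² dx = 0.86025, and ∫Ψ*·(−ħ² Ψ'') dx = 5.8087, so ⟨p²⟩ = 5.8087 / 0.86025.
⟨p²⟩ = 6.7524.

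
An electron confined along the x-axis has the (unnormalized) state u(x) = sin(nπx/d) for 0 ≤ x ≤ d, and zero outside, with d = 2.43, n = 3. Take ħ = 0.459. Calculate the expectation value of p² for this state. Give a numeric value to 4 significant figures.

3.169

p² u = −ħ² d²u/dx²; ⟨p²⟩ = −ħ² ∫ u*·u'' dx / ∫|u|² dx.
d/dx sin(nπx/d) = (nπ/d)·cos(nπx/d) and d²/dx² sin(nπx/d) = −(nπ/d)²·sin(nπx/d); on 0 ≤ x ≤ d, ∫sin²(nπx/d) dx = d/2 and ∫sin(nπx/d)·cos(nπx/d) dx = 0.
State is unnormalized: ∫|u|² dx = 1.2150, and ∫u*·(−ħ² u'') dx = 3.8506, so ⟨p²⟩ = 3.8506 / 1.2150.
⟨p²⟩ = 3.1692.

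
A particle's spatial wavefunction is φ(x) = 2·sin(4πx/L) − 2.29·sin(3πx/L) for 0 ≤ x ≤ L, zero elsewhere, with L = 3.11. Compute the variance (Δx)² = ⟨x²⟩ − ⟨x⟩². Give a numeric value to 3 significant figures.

Compute ⟨x⟩ and ⟨x²⟩ separately, then (Δx)² = ⟨x²⟩ − ⟨x⟩².
On 0 ≤ x ≤ L (j ≠ l): ∫sin²(jπx/L) dx = L/2, ∫sin(jπx/L)·sin(lπx/L) dx = 0; diagonal moments ∫x·sin²(jπx/L) dx = L²/4, ∫x²·sin²(jπx/L) dx = L³·(1/6 − 1/(4j²π²)); cross terms ∫x·sin(jπx/L)·sin(lπx/L) dx = 0 for j + l even and −4jlL²/(π²(j² − l²)²) for j + l odd, ∫x²·sin(jπx/L)·sin(lπx/L) dx = (−1)^(j+l)·4jlL³/(π²(j² − l²)²); higher powers the same way via product-to-sum and parts.
Normalization: ∫|φ|² dx = 14.375.
⟨x⟩ = 2.1667 and ⟨x²⟩ = 5.0824.
(Δx)² = 5.0824 − (2.1667)² = 0.38765.

0.388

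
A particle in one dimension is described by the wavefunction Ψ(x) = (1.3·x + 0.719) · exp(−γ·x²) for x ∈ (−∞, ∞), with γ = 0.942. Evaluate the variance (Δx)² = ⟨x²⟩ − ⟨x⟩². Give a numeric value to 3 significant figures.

Compute ⟨x⟩ and ⟨x²⟩ separately, then (Δx)² = ⟨x²⟩ − ⟨x⟩².
Expand each integrand as polynomial × e^(−2γx²) and use ∫x^(2j)·e^(−2γx²) dx = (2j−1)!!/(4γ)^j · √(π/(2γ)), odd powers → 0; here √(π/(2γ)) = 1.2913.
Normalization: ∫|Ψ|² dx = 1.2467.
⟨x⟩ = 0.51387 and ⟨x²⟩ = 0.51197.
(Δx)² = 0.51197 − (0.51387)² = 0.24791.

0.248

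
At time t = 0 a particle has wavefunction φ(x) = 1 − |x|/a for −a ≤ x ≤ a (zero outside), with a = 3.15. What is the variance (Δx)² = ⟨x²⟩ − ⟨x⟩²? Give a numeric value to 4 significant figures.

Compute ⟨x⟩ and ⟨x²⟩ separately, then (Δx)² = ⟨x²⟩ − ⟨x⟩².
φ is even, so ∫ over [−a, a] = 2∫₀ᵃ with φ = 1 − x/a there: ∫₀ᵃ (1 − x/a)² dx = a/3, ∫₀ᵃ x²(1 − x/a)² dx = a³/30, ∫₀ᵃ x⁴(1 − x/a)² dx = a⁵/105.
Normalization: ∫|φ|² dx = 2.1000.
⟨x⟩ = 0.0000 and ⟨x²⟩ = 0.99225.
(Δx)² = 0.99225 − (0.0000)² = 0.99225.

0.9923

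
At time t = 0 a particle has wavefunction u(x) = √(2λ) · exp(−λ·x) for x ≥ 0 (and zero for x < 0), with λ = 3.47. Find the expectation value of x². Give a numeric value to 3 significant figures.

0.0415

⟨x²⟩ = ∫ x²·|u|² dx (integrals over the domain).
Every integrand reduces to terms xʲ·e^(−2λx) on [0, ∞); use ∫₀^∞ xʲ·e^(−2λx) dx = j!/(2λ)^(j+1).
⟨x²⟩ = 0.041525.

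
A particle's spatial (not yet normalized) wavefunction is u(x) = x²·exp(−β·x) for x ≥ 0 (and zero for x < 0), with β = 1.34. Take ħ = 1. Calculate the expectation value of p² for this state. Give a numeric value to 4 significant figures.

0.5985

p² u = −ħ² d²u/dx²; ⟨p²⟩ = −ħ² ∫ u*·u'' dx / ∫|u|² dx.
Differentiate x²·exp(−β·x) with the product rule; every integrand then reduces to terms xʲ·e^(−2βx) on [0, ∞), with ∫₀^∞ xʲ·e^(−2βx) dx = j!/(2β)^(j+1).
State is unnormalized: ∫|u|² dx = 0.17360, and ∫u*·(−ħ² u'') dx = 0.10390, so ⟨p²⟩ = 0.10390 / 0.17360.
⟨p²⟩ = 0.59853.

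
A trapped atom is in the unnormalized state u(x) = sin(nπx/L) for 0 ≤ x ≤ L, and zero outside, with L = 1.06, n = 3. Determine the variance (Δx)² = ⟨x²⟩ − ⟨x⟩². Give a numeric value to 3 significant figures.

Compute ⟨x⟩ and ⟨x²⟩ separately, then (Δx)² = ⟨x²⟩ − ⟨x⟩².
With sin²θ = (1 − cos2θ)/2 on 0 ≤ x ≤ L: ∫sin²(nπx/L) dx = L/2, ∫x·sin²(nπx/L) dx = L²/4, ∫x²·sin²(nπx/L) dx = L³·(1/6 − 1/(4n²π²)); higher powers xᵏ the same way, integrating xᵏ·cos(2nπx/L) by parts.
Normalization: ∫|u|² dx = 0.53000.
⟨x⟩ = 0.53000 and ⟨x²⟩ = 0.36821.
(Δx)² = 0.36821 − (0.53000)² = 0.087309.

0.0873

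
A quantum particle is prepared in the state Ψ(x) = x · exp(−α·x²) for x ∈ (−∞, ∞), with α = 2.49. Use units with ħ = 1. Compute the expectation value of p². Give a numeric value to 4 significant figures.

7.470

p² Ψ = −ħ² d²Ψ/dx²; ⟨p²⟩ = −ħ² ∫ Ψ*·Ψ'' dx / ∫|Ψ|² dx.
Expand each integrand as polynomial × e^(−2αx²) and use ∫x^(2j)·e^(−2αx²) dx = (2j−1)!!/(4α)^j · √(π/(2α)), odd powers → 0; here √(π/(2α)) = 0.79426. Differentiate with the product rule, d/dx e^(−αx²) = −2αx·e^(−αx²).
State is unnormalized: ∫|Ψ|² dx = 0.079745, and ∫Ψ*·(−ħ² Ψ'') dx = 0.59569, so ⟨p²⟩ = 0.59569 / 0.079745.
⟨p²⟩ = 7.4700.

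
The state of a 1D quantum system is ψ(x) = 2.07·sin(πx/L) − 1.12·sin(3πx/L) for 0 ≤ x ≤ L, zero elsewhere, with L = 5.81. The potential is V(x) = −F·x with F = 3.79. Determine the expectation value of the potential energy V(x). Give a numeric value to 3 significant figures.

⟨V⟩ = ∫ V(x)·|ψ|² dx / ∫|ψ|² dx.
On 0 ≤ x ≤ L (j ≠ l): ∫sin²(jπx/L) dx = L/2, ∫sin(jπx/L)·sin(lπx/L) dx = 0; diagonal moments ∫x·sin²(jπx/L) dx = L²/4, ∫x²·sin²(jπx/L) dx = L³·(1/6 − 1/(4j²π²)); cross terms ∫x·sin(jπx/L)·sin(lπx/L) dx = 0 for j + l even and −4jlL²/(π²(j² − l²)²) for j + l odd, ∫x²·sin(jπx/L)·sin(lπx/L) dx = (−1)^(j+l)·4jlL³/(π²(j² − l²)²); higher powers the same way via product-to-sum and parts.
State is unnormalized: ∫|ψ|² dx = 16.092, and ∫ψ*·V(x)·ψ dx = -177.17, so ⟨V⟩ = -177.17 / 16.092.
⟨V⟩ = -11.010.

-11.0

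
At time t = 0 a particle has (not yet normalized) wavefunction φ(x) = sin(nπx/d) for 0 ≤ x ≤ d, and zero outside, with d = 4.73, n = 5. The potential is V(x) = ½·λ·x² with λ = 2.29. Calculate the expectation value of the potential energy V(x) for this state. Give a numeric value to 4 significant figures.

⟨V⟩ = ∫ V(x)·|φ|² dx / ∫|φ|² dx.
With sin²θ = (1 − cos2θ)/2 on 0 ≤ x ≤ d: ∫sin²(nπx/d) dx = d/2, ∫x·sin²(nπx/d) dx = d²/4, ∫x²·sin²(nπx/d) dx = d³·(1/6 − 1/(4n²π²)); higher powers xᵏ the same way, integrating xᵏ·cos(2nπx/d) by parts.
State is unnormalized: ∫|φ|² dx = 2.3650, and ∫φ*·V(x)·φ dx = 20.072, so ⟨V⟩ = 20.072 / 2.3650.
⟨V⟩ = 8.4871.

8.487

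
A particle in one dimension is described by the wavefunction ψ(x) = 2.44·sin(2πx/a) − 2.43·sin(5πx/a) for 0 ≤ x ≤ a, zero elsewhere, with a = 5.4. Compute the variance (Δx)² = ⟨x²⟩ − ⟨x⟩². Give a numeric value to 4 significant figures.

2.205

Compute ⟨x⟩ and ⟨x²⟩ separately, then (Δx)² = ⟨x²⟩ − ⟨x⟩².
On 0 ≤ x ≤ a (j ≠ l): ∫sin²(jπx/a) dx = a/2, ∫sin(jπx/a)·sin(lπx/a) dx = 0; diagonal moments ∫x·sin²(jπx/a) dx = a²/4, ∫x²·sin²(jπx/a) dx = a³·(1/6 − 1/(4j²π²)); cross terms ∫x·sin(jπx/a)·sin(lπx/a) dx = 0 for j + l even and −4jla²/(π²(j² − l²)²) for j + l odd, ∫x²·sin(jπx/a)·sin(lπx/a) dx = (−1)^(j+l)·4jla³/(π²(j² − l²)²); higher powers the same way via product-to-sum and parts.
Normalization: ∫|ψ|² dx = 32.018.
⟨x⟩ = 2.7993 and ⟨x²⟩ = 10.041.
(Δx)² = 10.041 − (2.7993)² = 2.2053.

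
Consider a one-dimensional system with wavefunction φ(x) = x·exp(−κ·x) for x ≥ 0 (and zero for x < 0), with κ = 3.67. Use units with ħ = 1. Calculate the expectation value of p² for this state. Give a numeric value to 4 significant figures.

p² φ = −ħ² d²φ/dx²; ⟨p²⟩ = −ħ² ∫ φ*·φ'' dx / ∫|φ|² dx.
Differentiate x·exp(−κ·x) with the product rule; every integrand then reduces to terms xʲ·e^(−2κx) on [0, ∞), with ∫₀^∞ xʲ·e^(−2κx) dx = j!/(2κ)^(j+1).
State is unnormalized: ∫|φ|² dx = 0.0050576, and ∫φ*·(−ħ² φ'') dx = 0.068120, so ⟨p²⟩ = 0.068120 / 0.0050576.
⟨p²⟩ = 13.469.

13.47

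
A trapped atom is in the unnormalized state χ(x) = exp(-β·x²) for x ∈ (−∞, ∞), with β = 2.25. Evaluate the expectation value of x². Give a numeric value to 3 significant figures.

⟨x²⟩ = ∫ x²·|χ|² dx / ∫|χ|² dx (integrals over the domain).
Gaussian moments: ∫x^(2j)·e^(−2βx²) dx = (2j−1)!!/(4β)^j · √(π/(2β)), odd powers integrate to 0; here √(π/(2β)) = 0.83554.
State is unnormalized: ∫|χ|² dx = 0.83554, and ∫χ*·x²·χ dx = 0.092838, so ⟨x²⟩ = 0.092838 / 0.83554.
⟨x²⟩ = 0.11111.

0.111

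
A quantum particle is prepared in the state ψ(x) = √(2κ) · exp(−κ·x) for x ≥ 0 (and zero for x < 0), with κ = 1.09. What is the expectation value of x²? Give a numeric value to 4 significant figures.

⟨x²⟩ = ∫ x²·|ψ|² dx (integrals over the domain).
Every integrand reduces to terms xʲ·e^(−2κx) on [0, ∞); use ∫₀^∞ xʲ·e^(−2κx) dx = j!/(2κ)^(j+1).
⟨x²⟩ = 0.42084.

0.4208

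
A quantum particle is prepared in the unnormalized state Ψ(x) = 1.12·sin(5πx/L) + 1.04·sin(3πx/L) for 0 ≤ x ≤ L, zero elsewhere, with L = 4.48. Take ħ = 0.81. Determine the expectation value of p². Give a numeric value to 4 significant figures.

5.676

p² Ψ = −ħ² d²Ψ/dx²; ⟨p²⟩ = −ħ² ∫ Ψ*·Ψ'' dx / ∫|Ψ|² dx.
d²/dx² sin(jπx/L) = −(jπ/L)²·sin(jπx/L); on 0 ≤ x ≤ L, ∫sin²(jπx/L) dx = L/2 and ∫sin(jπx/L)·sin(lπx/L) dx = 0 for j ≠ l, so only diagonal terms survive in ∫|Ψ|² and ∫Ψ·Ψ″; ∫Ψ·Ψ′ dx = [Ψ²/2] between the walls = 0.
State is unnormalized: ∫|Ψ|² dx = 5.2326, and ∫Ψ*·(−ħ² Ψ'') dx = 29.699, so ⟨p²⟩ = 29.699 / 5.2326.
⟨p²⟩ = 5.6758.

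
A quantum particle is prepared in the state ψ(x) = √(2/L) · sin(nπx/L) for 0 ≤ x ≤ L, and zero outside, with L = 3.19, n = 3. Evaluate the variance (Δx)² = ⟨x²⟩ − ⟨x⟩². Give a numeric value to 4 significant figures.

0.7907

Compute ⟨x⟩ and ⟨x²⟩ separately, then (Δx)² = ⟨x²⟩ − ⟨x⟩².
With sin²θ = (1 − cos2θ)/2 on 0 ≤ x ≤ L: ∫sin²(nπx/L) dx = L/2, ∫x·sin²(nπx/L) dx = L²/4, ∫x²·sin²(nπx/L) dx = L³·(1/6 − 1/(4n²π²)); higher powers xᵏ the same way, integrating xᵏ·cos(2nπx/L) by parts.
⟨x⟩ = 1.5950 and ⟨x²⟩ = 3.3348.
(Δx)² = 3.3348 − (1.5950)² = 0.79073.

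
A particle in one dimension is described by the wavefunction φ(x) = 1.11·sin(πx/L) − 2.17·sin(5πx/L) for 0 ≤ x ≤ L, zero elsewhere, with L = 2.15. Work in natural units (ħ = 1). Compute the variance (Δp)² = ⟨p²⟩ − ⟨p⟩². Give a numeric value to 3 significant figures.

42.8

Compute ⟨p⟩ and ⟨p²⟩ separately; (Δp)² = ⟨p²⟩ − ⟨p⟩².
d²/dx² sin(jπx/L) = −(jπ/L)²·sin(jπx/L); on 0 ≤ x ≤ L, ∫sin²(jπx/L) dx = L/2 and ∫sin(jπx/L)·sin(lπx/L) dx = 0 for j ≠ l, so only diagonal terms survive in ∫|φ|² and ∫φ·φ″; ∫φ·φ′ dx = [φ²/2] between the walls = 0.
Normalization: ∫|φ|² dx = 6.3866.
⟨p⟩ = 0.0000 and ⟨p²⟩ = 42.751.
(Δp)² = 42.751 − (0.0000)² = 42.751.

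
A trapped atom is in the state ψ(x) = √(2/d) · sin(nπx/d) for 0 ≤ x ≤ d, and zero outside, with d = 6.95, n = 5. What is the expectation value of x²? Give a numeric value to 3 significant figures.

⟨x²⟩ = ∫ x²·|ψ|² dx (integrals over the domain).
With sin²θ = (1 − cos2θ)/2 on 0 ≤ x ≤ d: ∫sin²(nπx/d) dx = d/2, ∫x·sin²(nπx/d) dx = d²/4, ∫x²·sin²(nπx/d) dx = d³·(1/6 − 1/(4n²π²)); higher powers xᵏ the same way, integrating xᵏ·cos(2nπx/d) by parts.
⟨x²⟩ = 16.003.

16.0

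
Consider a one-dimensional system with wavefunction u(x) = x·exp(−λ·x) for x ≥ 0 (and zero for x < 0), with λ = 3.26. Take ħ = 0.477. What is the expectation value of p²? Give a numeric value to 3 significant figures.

p² u = −ħ² d²u/dx²; ⟨p²⟩ = −ħ² ∫ u*·u'' dx / ∫|u|² dx.
Differentiate x·exp(−λ·x) with the product rule; every integrand then reduces to terms xʲ·e^(−2λx) on [0, ∞), with ∫₀^∞ xʲ·e^(−2λx) dx = j!/(2λ)^(j+1).
State is unnormalized: ∫|u|² dx = 0.0072158, and ∫u*·(−ħ² u'') dx = 0.017449, so ⟨p²⟩ = 0.017449 / 0.0072158.
⟨p²⟩ = 2.4181.

2.42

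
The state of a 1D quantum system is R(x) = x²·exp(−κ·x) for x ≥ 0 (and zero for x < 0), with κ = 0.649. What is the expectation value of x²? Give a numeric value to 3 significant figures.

⟨x²⟩ = ∫ x²·|R|² dx / ∫|R|² dx (integrals over the domain).
Every integrand reduces to terms xʲ·e^(−2κx) on [0, ∞); use ∫₀^∞ xʲ·e^(−2κx) dx = j!/(2κ)^(j+1).
State is unnormalized: ∫|R|² dx = 6.5139, and ∫R*·x²·R dx = 115.99, so ⟨x²⟩ = 115.99 / 6.5139.
⟨x²⟩ = 17.806.

17.8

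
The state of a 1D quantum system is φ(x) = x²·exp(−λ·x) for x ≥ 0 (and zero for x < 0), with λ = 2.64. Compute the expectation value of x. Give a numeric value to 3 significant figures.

⟨x⟩ = ∫ x·|φ|² dx / ∫|φ|² dx (integrals over the domain).
Every integrand reduces to terms xʲ·e^(−2λx) on [0, ∞); use ∫₀^∞ xʲ·e^(−2λx) dx = j!/(2λ)^(j+1).
State is unnormalized: ∫|φ|² dx = 0.0058485, and ∫φ*·x·φ dx = 0.0055383, so ⟨x⟩ = 0.0055383 / 0.0058485.
⟨x⟩ = 0.94697.

0.947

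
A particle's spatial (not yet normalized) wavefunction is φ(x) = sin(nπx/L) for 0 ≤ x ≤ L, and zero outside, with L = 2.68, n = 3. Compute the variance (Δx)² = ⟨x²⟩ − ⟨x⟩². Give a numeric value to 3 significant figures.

0.558

Compute ⟨x⟩ and ⟨x²⟩ separately, then (Δx)² = ⟨x²⟩ − ⟨x⟩².
With sin²θ = (1 − cos2θ)/2 on 0 ≤ x ≤ L: ∫sin²(nπx/L) dx = L/2, ∫x·sin²(nπx/L) dx = L²/4, ∫x²·sin²(nπx/L) dx = L³·(1/6 − 1/(4n²π²)); higher powers xᵏ the same way, integrating xᵏ·cos(2nπx/L) by parts.
Normalization: ∫|φ|² dx = 1.3400.
⟨x⟩ = 1.3400 and ⟨x²⟩ = 2.3537.
(Δx)² = 2.3537 − (1.3400)² = 0.55810.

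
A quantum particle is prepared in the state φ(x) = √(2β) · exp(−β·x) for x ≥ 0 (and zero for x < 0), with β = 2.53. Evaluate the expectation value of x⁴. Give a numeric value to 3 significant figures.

⟨x⁴⟩ = ∫ x⁴·|φ|² dx (integrals over the domain).
Every integrand reduces to terms xʲ·e^(−2βx) on [0, ∞); use ∫₀^∞ xʲ·e^(−2βx) dx = j!/(2β)^(j+1).
⟨x⁴⟩ = 0.036611.

0.0366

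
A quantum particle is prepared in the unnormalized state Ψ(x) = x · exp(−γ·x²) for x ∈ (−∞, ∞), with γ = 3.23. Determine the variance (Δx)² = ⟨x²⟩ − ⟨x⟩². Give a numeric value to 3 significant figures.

Compute ⟨x⟩ and ⟨x²⟩ separately, then (Δx)² = ⟨x²⟩ − ⟨x⟩².
Expand each integrand as polynomial × e^(−2γx²) and use ∫x^(2j)·e^(−2γx²) dx = (2j−1)!!/(4γ)^j · √(π/(2γ)), odd powers → 0; here √(π/(2γ)) = 0.69736.
Normalization: ∫|Ψ|² dx = 0.053975.
⟨x⟩ = 0.0000 and ⟨x²⟩ = 0.23220.
(Δx)² = 0.23220 − (0.0000)² = 0.23220.

0.232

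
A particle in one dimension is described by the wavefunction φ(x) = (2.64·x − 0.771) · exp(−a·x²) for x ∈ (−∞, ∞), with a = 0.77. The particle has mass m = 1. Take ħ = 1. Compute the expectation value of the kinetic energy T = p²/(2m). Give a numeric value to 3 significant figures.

T = −(ħ²/2m) d²/dx², so ⟨T⟩ = −(ħ²/2m) ∫ φ*·φ'' dx / ∫|φ|² dx; with m = 1.
Expand each integrand as polynomial × e^(−2ax²) and use ∫x^(2j)·e^(−2ax²) dx = (2j−1)!!/(4a)^j · √(π/(2a)), odd powers → 0; here √(π/(2a)) = 1.4283. Differentiate with the product rule, d/dx e^(−ax²) = −2ax·e^(−ax²).
State is unnormalized: ∫|φ|² dx = 4.0810, and ∫φ*·(−ħ²/2m · φ'') dx = 4.0598, so ⟨T⟩ = 4.0598 / 4.0810.
⟨T⟩ = 0.99481.

0.995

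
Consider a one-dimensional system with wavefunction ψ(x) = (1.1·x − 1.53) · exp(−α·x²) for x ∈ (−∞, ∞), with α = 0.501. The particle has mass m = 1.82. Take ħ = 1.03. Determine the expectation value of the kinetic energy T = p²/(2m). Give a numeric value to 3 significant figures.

0.206

T = −(ħ²/2m) d²/dx², so ⟨T⟩ = −(ħ²/2m) ∫ ψ*·ψ'' dx / ∫|ψ|² dx; with m = 1.82.
Expand each integrand as polynomial × e^(−2αx²) and use ∫x^(2j)·e^(−2αx²) dx = (2j−1)!!/(4α)^j · √(π/(2α)), odd powers → 0; here √(π/(2α)) = 1.7707. Differentiate with the product rule, d/dx e^(−αx²) = −2αx·e^(−αx²).
State is unnormalized: ∫|ψ|² dx = 5.2141, and ∫ψ*·(−ħ²/2m · ψ'') dx = 1.0736, so ⟨T⟩ = 1.0736 / 5.2141.
⟨T⟩ = 0.20590.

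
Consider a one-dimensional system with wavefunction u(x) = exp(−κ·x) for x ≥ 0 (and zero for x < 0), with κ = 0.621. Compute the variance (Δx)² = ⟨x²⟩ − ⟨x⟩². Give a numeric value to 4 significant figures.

0.6483

Compute ⟨x⟩ and ⟨x²⟩ separately, then (Δx)² = ⟨x²⟩ − ⟨x⟩².
Every integrand reduces to terms xʲ·e^(−2κx) on [0, ∞); use ∫₀^∞ xʲ·e^(−2κx) dx = j!/(2κ)^(j+1).
Normalization: ∫|u|² dx = 0.80515.
⟨x⟩ = 0.80515 and ⟨x²⟩ = 1.2965.
(Δx)² = 1.2965 − (0.80515)² = 0.64827.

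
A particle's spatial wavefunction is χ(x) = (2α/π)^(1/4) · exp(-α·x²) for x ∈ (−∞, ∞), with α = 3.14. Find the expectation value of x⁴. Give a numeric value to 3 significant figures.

0.0190

⟨x⁴⟩ = ∫ x⁴·|χ|² dx (integrals over the domain).
Gaussian moments: ∫x^(2j)·e^(−2αx²) dx = (2j−1)!!/(4α)^j · √(π/(2α)), odd powers integrate to 0; here √(π/(2α)) = 0.70729.
⟨x⁴⟩ = 0.019017.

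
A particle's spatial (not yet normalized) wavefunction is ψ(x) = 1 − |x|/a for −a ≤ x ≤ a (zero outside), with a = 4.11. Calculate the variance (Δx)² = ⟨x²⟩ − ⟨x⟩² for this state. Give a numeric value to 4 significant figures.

1.689

Compute ⟨x⟩ and ⟨x²⟩ separately, then (Δx)² = ⟨x²⟩ − ⟨x⟩².
ψ is even, so ∫ over [−a, a] = 2∫₀ᵃ with ψ = 1 − x/a there: ∫₀ᵃ (1 − x/a)² dx = a/3, ∫₀ᵃ x²(1 − x/a)² dx = a³/30, ∫₀ᵃ x⁴(1 − x/a)² dx = a⁵/105.
Normalization: ∫|ψ|² dx = 2.7400.
⟨x⟩ = 0.0000 and ⟨x²⟩ = 1.6892.
(Δx)² = 1.6892 − (0.0000)² = 1.6892.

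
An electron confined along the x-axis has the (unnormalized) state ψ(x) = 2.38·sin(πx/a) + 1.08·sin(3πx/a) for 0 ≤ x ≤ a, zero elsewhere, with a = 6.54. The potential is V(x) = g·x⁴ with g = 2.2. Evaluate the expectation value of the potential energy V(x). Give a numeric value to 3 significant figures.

⟨V⟩ = ∫ V(x)·|ψ|² dx / ∫|ψ|² dx.
On 0 ≤ x ≤ a (j ≠ l): ∫sin²(jπx/a) dx = a/2, ∫sin(jπx/a)·sin(lπx/a) dx = 0; diagonal moments ∫x·sin²(jπx/a) dx = a²/4, ∫x²·sin²(jπx/a) dx = a³·(1/6 − 1/(4j²π²)); cross terms ∫x·sin(jπx/a)·sin(lπx/a) dx = 0 for j + l even and −4jla²/(π²(j² − l²)²) for j + l odd, ∫x²·sin(jπx/a)·sin(lπx/a) dx = (−1)^(j+l)·4jla³/(π²(j² − l²)²); higher powers the same way via product-to-sum and parts.
State is unnormalized: ∫|ψ|² dx = 22.337, and ∫ψ*·V(x)·ψ dx = 15569., so ⟨V⟩ = 15569. / 22.337.
⟨V⟩ = 697.02.

697.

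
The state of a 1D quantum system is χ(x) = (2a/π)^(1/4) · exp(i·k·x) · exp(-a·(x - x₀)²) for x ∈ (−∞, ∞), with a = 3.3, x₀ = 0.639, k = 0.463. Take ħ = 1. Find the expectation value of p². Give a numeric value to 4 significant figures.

3.514

p² χ = −ħ² d²χ/dx²; ⟨p²⟩ = −ħ² ∫ χ*·χ'' dx.
Gaussian moments (u = x − x₀): ∫u^(2j)·e^(−2au²) du = (2j−1)!!/(4a)^j · √(π/(2a)), odd powers integrate to 0; here √(π/(2a)) = 0.68993. Derivatives: χ′ = (ik − 2au)·χ, χ″ = ((ik − 2au)² − 2a)·χ; the odd-in-u pieces drop out.
⟨p²⟩ = 3.5144.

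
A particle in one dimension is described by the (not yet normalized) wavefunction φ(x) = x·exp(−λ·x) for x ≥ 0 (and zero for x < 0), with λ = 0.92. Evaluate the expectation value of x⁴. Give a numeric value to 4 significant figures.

⟨x⁴⟩ = ∫ x⁴·|φ|² dx / ∫|φ|² dx (integrals over the domain).
Every integrand reduces to terms xʲ·e^(−2λx) on [0, ∞); use ∫₀^∞ xʲ·e^(−2λx) dx = j!/(2λ)^(j+1).
State is unnormalized: ∫|φ|² dx = 0.32105, and ∫φ*·x⁴·φ dx = 10.083, so ⟨x⁴⟩ = 10.083 / 0.32105.
⟨x⁴⟩ = 31.407.

31.41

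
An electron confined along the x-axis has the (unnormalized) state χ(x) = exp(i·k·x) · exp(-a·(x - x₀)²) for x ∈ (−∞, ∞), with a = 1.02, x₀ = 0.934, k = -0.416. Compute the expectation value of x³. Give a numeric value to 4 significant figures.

⟨x³⟩ = ∫ x³·|χ|² dx / ∫|χ|² dx (integrals over the domain).
Gaussian moments (u = x − x₀): ∫u^(2j)·e^(−2au²) du = (2j−1)!!/(4a)^j · √(π/(2a)), odd powers integrate to 0; here √(π/(2a)) = 1.2410.
State is unnormalized: ∫|χ|² dx = 1.2410, and ∫χ*·x³·χ dx = 1.8634, so ⟨x³⟩ = 1.8634 / 1.2410.
⟨x³⟩ = 1.5015.

1.502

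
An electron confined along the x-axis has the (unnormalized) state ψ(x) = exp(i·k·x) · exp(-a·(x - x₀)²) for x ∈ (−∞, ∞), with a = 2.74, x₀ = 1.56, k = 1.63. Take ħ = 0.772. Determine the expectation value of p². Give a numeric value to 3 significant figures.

p² ψ = −ħ² d²ψ/dx²; ⟨p²⟩ = −ħ² ∫ ψ*·ψ'' dx / ∫|ψ|² dx.
Gaussian moments (u = x − x₀): ∫u^(2j)·e^(−2au²) du = (2j−1)!!/(4a)^j · √(π/(2a)), odd powers integrate to 0; here √(π/(2a)) = 0.75715. Derivatives: ψ′ = (ik − 2au)·ψ, ψ″ = ((ik − 2au)² − 2a)·ψ; the odd-in-u pieces drop out.
State is unnormalized: ∫|ψ|² dx = 0.75715, and ∫ψ*·(−ħ² ψ'') dx = 2.4354, so ⟨p²⟩ = 2.4354 / 0.75715.
⟨p²⟩ = 3.2165.

3.22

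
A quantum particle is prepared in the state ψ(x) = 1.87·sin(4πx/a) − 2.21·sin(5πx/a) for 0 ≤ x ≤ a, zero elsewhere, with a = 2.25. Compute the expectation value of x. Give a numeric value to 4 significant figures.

⟨x⟩ = ∫ x·|ψ|² dx / ∫|ψ|² dx (integrals over the domain).
On 0 ≤ x ≤ a (j ≠ l): ∫sin²(jπx/a) dx = a/2, ∫sin(jπx/a)·sin(lπx/a) dx = 0; diagonal moments ∫x·sin²(jπx/a) dx = a²/4, ∫x²·sin²(jπx/a) dx = a³·(1/6 − 1/(4j²π²)); cross terms ∫x·sin(jπx/a)·sin(lπx/a) dx = 0 for j + l even and −4jla²/(π²(j² − l²)²) for j + l odd, ∫x²·sin(jπx/a)·sin(lπx/a) dx = (−1)^(j+l)·4jla³/(π²(j² − l²)²); higher powers the same way via product-to-sum and parts.
State is unnormalized: ∫|ψ|² dx = 9.4286, and ∫ψ*·x·ψ dx = 14.795, so ⟨x⟩ = 14.795 / 9.4286.
⟨x⟩ = 1.5691.

1.569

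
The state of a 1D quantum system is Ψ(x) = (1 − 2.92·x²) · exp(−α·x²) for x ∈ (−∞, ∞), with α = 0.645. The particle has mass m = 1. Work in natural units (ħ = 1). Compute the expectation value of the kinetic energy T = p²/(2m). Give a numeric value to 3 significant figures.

1.53

T = −(ħ²/2m) d²/dx², so ⟨T⟩ = −(ħ²/2m) ∫ Ψ*·Ψ'' dx / ∫|Ψ|² dx; with m = 1.
Expand each integrand as polynomial × e^(−2αx²) and use ∫x^(2j)·e^(−2αx²) dx = (2j−1)!!/(4α)^j · √(π/(2α)), odd powers → 0; here √(π/(2α)) = 1.5606. Differentiate with the product rule, d/dx e^(−αx²) = −2αx·e^(−αx²).
State is unnormalized: ∫|Ψ|² dx = 4.0250, and ∫Ψ*·(−ħ²/2m · Ψ'') dx = 6.1552, so ⟨T⟩ = 6.1552 / 4.0250.
⟨T⟩ = 1.5292.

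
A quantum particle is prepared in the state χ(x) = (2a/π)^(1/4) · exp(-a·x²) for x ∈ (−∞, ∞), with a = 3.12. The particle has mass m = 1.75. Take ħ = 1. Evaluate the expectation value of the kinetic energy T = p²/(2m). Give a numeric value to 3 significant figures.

0.891

T = −(ħ²/2m) d²/dx², so ⟨T⟩ = −(ħ²/2m) ∫ χ*·χ'' dx; with m = 1.75.
Gaussian moments: ∫x^(2j)·e^(−2ax²) dx = (2j−1)!!/(4a)^j · √(π/(2a)), odd powers integrate to 0; here √(π/(2a)) = 0.70955. Derivatives: d/dx e^(−ax²) = −2ax·e^(−ax²), d²/dx² e^(−ax²) = (4a²x² − 2a)·e^(−ax²).
⟨T⟩ = 0.89143.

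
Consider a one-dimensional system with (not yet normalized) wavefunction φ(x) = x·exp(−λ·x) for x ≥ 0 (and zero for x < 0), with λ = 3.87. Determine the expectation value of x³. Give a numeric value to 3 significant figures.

⟨x³⟩ = ∫ x³·|φ|² dx / ∫|φ|² dx (integrals over the domain).
Every integrand reduces to terms xʲ·e^(−2λx) on [0, ∞); use ∫₀^∞ xʲ·e^(−2λx) dx = j!/(2λ)^(j+1).
State is unnormalized: ∫|φ|² dx = 0.0043133, and ∫φ*·x³·φ dx = 0.00055813, so ⟨x³⟩ = 0.00055813 / 0.0043133.
⟨x³⟩ = 0.12940.

0.129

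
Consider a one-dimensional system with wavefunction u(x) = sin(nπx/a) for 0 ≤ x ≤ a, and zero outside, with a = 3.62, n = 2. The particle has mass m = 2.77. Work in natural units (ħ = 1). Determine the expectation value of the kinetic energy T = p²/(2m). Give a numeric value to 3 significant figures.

T = −(ħ²/2m) d²/dx², so ⟨T⟩ = −(ħ²/2m) ∫ u*·u'' dx / ∫|u|² dx; with m = 2.77.
d/dx sin(nπx/a) = (nπ/a)·cos(nπx/a) and d²/dx² sin(nπx/a) = −(nπ/a)²·sin(nπx/a); on 0 ≤ x ≤ a, ∫sin²(nπx/a) dx = a/2 and ∫sin(nπx/a)·cos(nπx/a) dx = 0.
State is unnormalized: ∫|u|² dx = 1.8100, and ∫u*·(−ħ²/2m · u'') dx = 0.98426, so ⟨T⟩ = 0.98426 / 1.8100.
⟨T⟩ = 0.54379.

0.544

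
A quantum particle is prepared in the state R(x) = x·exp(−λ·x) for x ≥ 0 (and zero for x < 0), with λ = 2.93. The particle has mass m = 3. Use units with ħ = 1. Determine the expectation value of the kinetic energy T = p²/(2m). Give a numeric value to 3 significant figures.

1.43

T = −(ħ²/2m) d²/dx², so ⟨T⟩ = −(ħ²/2m) ∫ R*·R'' dx / ∫|R|² dx; with m = 3.
Differentiate x·exp(−λ·x) with the product rule; every integrand then reduces to terms xʲ·e^(−2λx) on [0, ∞), with ∫₀^∞ xʲ·e^(−2λx) dx = j!/(2λ)^(j+1).
State is unnormalized: ∫|R|² dx = 0.0099389, and ∫R*·(−ħ²/2m · R'') dx = 0.014221, so ⟨T⟩ = 0.014221 / 0.0099389.
⟨T⟩ = 1.4308.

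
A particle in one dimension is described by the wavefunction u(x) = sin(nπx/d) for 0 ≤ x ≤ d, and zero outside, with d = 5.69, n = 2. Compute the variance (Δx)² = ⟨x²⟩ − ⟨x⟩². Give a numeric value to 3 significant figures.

2.29

Compute ⟨x⟩ and ⟨x²⟩ separately, then (Δx)² = ⟨x²⟩ − ⟨x⟩².
With sin²θ = (1 − cos2θ)/2 on 0 ≤ x ≤ d: ∫sin²(nπx/d) dx = d/2, ∫x·sin²(nπx/d) dx = d²/4, ∫x²·sin²(nπx/d) dx = d³·(1/6 − 1/(4n²π²)); higher powers xᵏ the same way, integrating xᵏ·cos(2nπx/d) by parts.
Normalization: ∫|u|² dx = 2.8450.
⟨x⟩ = 2.8450 and ⟨x²⟩ = 10.382.
(Δx)² = 10.382 − (2.8450)² = 2.2880.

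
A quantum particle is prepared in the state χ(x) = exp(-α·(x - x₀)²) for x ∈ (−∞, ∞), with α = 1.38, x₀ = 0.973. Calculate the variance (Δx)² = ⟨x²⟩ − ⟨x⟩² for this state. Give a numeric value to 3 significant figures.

Compute ⟨x⟩ and ⟨x²⟩ separately, then (Δx)² = ⟨x²⟩ − ⟨x⟩².
Gaussian moments (u = x − x₀): ∫u^(2j)·e^(−2αu²) du = (2j−1)!!/(4α)^j · √(π/(2α)), odd powers integrate to 0; here √(π/(2α)) = 1.0669.
Normalization: ∫|χ|² dx = 1.0669.
⟨x⟩ = 0.97300 and ⟨x²⟩ = 1.1279.
(Δx)² = 1.1279 − (0.97300)² = 0.18116.

0.181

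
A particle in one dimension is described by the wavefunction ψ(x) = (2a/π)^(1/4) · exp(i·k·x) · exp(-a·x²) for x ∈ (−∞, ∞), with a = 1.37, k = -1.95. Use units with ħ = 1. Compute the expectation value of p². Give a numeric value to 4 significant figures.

p² ψ = −ħ² d²ψ/dx²; ⟨p²⟩ = −ħ² ∫ ψ*·ψ'' dx.
Gaussian moments: ∫x^(2j)·e^(−2ax²) dx = (2j−1)!!/(4a)^j · √(π/(2a)), odd powers integrate to 0; here √(π/(2a)) = 1.0708. Derivatives: ψ′ = (ik − 2ax)·ψ, ψ″ = ((ik − 2ax)² − 2a)·ψ; the odd-in-x pieces drop out.
⟨p²⟩ = 5.1725.

5.173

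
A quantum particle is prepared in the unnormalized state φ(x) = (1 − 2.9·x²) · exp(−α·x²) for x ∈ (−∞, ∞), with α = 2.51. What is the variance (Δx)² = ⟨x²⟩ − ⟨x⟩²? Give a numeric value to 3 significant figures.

0.0768

Compute ⟨x⟩ and ⟨x²⟩ separately, then (Δx)² = ⟨x²⟩ − ⟨x⟩².
Expand each integrand as polynomial × e^(−2αx²) and use ∫x^(2j)·e^(−2αx²) dx = (2j−1)!!/(4α)^j · √(π/(2α)), odd powers → 0; here √(π/(2α)) = 0.79108.
Normalization: ∫|φ|² dx = 0.53209.
⟨x⟩ = 0.0000 and ⟨x²⟩ = 0.076767.
(Δx)² = 0.076767 − (0.0000)² = 0.076767.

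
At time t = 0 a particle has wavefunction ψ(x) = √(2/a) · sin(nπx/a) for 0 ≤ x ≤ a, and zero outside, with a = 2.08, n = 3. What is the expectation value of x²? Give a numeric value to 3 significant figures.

1.42

⟨x²⟩ = ∫ x²·|ψ|² dx (integrals over the domain).
With sin²θ = (1 − cos2θ)/2 on 0 ≤ x ≤ a: ∫sin²(nπx/a) dx = a/2, ∫x·sin²(nπx/a) dx = a²/4, ∫x²·sin²(nπx/a) dx = a³·(1/6 − 1/(4n²π²)); higher powers xᵏ the same way, integrating xᵏ·cos(2nπx/a) by parts.
⟨x²⟩ = 1.4178.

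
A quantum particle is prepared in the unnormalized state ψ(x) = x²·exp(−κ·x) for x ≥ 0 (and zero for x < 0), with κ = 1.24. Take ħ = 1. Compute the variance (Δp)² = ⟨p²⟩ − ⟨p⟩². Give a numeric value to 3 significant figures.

Compute ⟨p⟩ and ⟨p²⟩ separately; (Δp)² = ⟨p²⟩ − ⟨p⟩².
Differentiate x²·exp(−κ·x) with the product rule; every integrand then reduces to terms xʲ·e^(−2κx) on [0, ∞), with ∫₀^∞ xʲ·e^(−2κx) dx = j!/(2κ)^(j+1).
Normalization: ∫|ψ|² dx = 0.25583.
⟨p⟩ = 0.0000 and ⟨p²⟩ = 0.51253.
(Δp)² = 0.51253 − (0.0000)² = 0.51253.

0.513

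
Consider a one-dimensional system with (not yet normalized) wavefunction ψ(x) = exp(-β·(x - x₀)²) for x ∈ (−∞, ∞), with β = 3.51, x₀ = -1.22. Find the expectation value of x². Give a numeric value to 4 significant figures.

1.560

⟨x²⟩ = ∫ x²·|ψ|² dx / ∫|ψ|² dx (integrals over the domain).
Gaussian moments (u = x − x₀): ∫u^(2j)·e^(−2βu²) du = (2j−1)!!/(4β)^j · √(π/(2β)), odd powers integrate to 0; here √(π/(2β)) = 0.66897.
State is unnormalized: ∫|ψ|² dx = 0.66897, and ∫ψ*·x²·ψ dx = 1.0433, so ⟨x²⟩ = 1.0433 / 0.66897.
⟨x²⟩ = 1.5596.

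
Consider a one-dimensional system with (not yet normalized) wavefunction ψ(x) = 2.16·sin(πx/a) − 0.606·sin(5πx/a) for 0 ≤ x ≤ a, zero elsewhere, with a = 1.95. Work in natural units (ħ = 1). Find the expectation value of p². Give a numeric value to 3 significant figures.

7.14

p² ψ = −ħ² d²ψ/dx²; ⟨p²⟩ = −ħ² ∫ ψ*·ψ'' dx / ∫|ψ|² dx.
d²/dx² sin(jπx/a) = −(jπ/a)²·sin(jπx/a); on 0 ≤ x ≤ a, ∫sin²(jπx/a) dx = a/2 and ∫sin(jπx/a)·sin(lπx/a) dx = 0 for j ≠ l, so only diagonal terms survive in ∫|ψ|² and ∫ψ·ψ″; ∫ψ·ψ′ dx = [ψ²/2] between the walls = 0.
State is unnormalized: ∫|ψ|² dx = 4.9070, and ∫ψ*·(−ħ² ψ'') dx = 35.041, so ⟨p²⟩ = 35.041 / 4.9070.
⟨p²⟩ = 7.1410.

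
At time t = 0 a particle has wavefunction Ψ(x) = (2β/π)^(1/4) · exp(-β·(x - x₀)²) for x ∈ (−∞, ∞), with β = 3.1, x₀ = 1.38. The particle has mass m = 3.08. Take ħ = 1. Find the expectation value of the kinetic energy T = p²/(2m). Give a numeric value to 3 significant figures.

0.503

T = −(ħ²/2m) d²/dx², so ⟨T⟩ = −(ħ²/2m) ∫ Ψ*·Ψ'' dx; with m = 3.08.
Gaussian moments (u = x − x₀): ∫u^(2j)·e^(−2βu²) du = (2j−1)!!/(4β)^j · √(π/(2β)), odd powers integrate to 0; here √(π/(2β)) = 0.71183. Derivatives: d/dx e^(−βu²) = −2βu·e^(−βu²), d²/dx² e^(−βu²) = (4β²u² − 2β)·e^(−βu²).
⟨T⟩ = 0.50325.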